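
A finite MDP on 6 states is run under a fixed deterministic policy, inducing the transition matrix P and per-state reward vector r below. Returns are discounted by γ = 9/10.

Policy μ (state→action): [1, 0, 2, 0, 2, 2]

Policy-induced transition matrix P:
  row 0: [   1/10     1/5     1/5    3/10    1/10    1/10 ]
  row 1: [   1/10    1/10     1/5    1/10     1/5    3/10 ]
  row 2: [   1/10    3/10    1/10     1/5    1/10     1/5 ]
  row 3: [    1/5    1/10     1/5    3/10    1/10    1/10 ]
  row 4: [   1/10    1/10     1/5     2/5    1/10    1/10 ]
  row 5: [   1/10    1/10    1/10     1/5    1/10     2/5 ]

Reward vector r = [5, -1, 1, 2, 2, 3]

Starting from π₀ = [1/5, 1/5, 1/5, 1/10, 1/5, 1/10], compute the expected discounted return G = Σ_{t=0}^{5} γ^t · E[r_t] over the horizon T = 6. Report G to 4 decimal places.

G = 9.1050

t=0: π = [0.2000, 0.2000, 0.2000, 0.1000, 0.2000, 0.1000], E[r] = 1.9000, γ^t·E[r] = 1.900000, running G = 1.900000
t=1: π = [0.1100, 0.1600, 0.1700, 0.2500, 0.1200, 0.1900], E[r] = 1.8700, γ^t·E[r] = 1.683000, running G = 3.583000
t=2: π = [0.1250, 0.1450, 0.1640, 0.2440, 0.1160, 0.2060], E[r] = 1.9820, γ^t·E[r] = 1.605420, running G = 5.188420
t=3: π = [0.1244, 0.1453, 0.1630, 0.2456, 0.1145, 0.2072], E[r] = 1.9815, γ^t·E[r] = 1.444514, running G = 6.632934
t=4: π = [0.1246, 0.1450, 0.1630, 0.2454, 0.1145, 0.2075], E[r] = 1.9831, γ^t·E[r] = 1.301112, running G = 7.934045
t=5: π = [0.1245, 0.1451, 0.1630, 0.2454, 0.1145, 0.2076], E[r] = 1.9831, γ^t·E[r] = 1.170981, running G = 9.105027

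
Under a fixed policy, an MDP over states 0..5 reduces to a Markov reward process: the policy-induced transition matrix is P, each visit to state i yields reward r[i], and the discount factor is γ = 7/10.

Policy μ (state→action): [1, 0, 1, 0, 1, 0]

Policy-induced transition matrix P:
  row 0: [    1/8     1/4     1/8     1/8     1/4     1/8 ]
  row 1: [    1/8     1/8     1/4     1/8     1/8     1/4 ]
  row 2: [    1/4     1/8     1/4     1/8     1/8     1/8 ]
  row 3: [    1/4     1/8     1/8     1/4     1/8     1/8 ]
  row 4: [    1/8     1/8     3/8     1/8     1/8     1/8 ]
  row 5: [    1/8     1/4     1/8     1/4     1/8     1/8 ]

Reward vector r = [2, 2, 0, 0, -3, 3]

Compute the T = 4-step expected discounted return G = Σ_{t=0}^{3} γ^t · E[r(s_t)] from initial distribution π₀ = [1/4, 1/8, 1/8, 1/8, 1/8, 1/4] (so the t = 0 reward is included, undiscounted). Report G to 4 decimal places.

t=0: π = [0.2500, 0.1250, 0.1250, 0.1250, 0.1250, 0.2500], E[r] = 1.1250, γ^t·E[r] = 1.125000, running G = 1.125000
t=1: π = [0.1563, 0.1875, 0.1875, 0.1719, 0.1563, 0.1406], E[r] = 0.6406, γ^t·E[r] = 0.448438, running G = 1.573438
t=2: π = [0.1699, 0.1621, 0.2109, 0.1641, 0.1445, 0.1484], E[r] = 0.6758, γ^t·E[r] = 0.331133, running G = 1.904570
t=3: π = [0.1719, 0.1648, 0.2078, 0.1641, 0.1462, 0.1453], E[r] = 0.6704, γ^t·E[r] = 0.229951, running G = 2.134521

G = 2.1345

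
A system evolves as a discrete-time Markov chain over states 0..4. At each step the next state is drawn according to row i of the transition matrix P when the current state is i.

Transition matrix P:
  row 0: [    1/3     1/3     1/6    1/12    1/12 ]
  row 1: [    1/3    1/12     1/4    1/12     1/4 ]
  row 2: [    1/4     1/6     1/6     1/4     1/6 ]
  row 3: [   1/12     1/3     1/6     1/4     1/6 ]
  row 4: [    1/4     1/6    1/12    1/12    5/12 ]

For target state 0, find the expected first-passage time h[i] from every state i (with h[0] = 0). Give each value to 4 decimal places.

h = [0.0000, 3.8155, 4.2512, 4.8871, 4.1099]

First-step conditioning: h[0] = 0; for i ≠ 0, h[i] = 1 + Σ_k P[i][k]·h[k].
  h[1] = 1 + 1/12·h[1] + 1/4·h[2] + 1/12·h[3] + 1/4·h[4]
  h[2] = 1 + 1/6·h[1] + 1/6·h[2] + 1/4·h[3] + 1/6·h[4]
  h[3] = 1 + 1/3·h[1] + 1/6·h[2] + 1/4·h[3] + 1/6·h[4]
  h[4] = 1 + 1/6·h[1] + 1/12·h[2] + 1/12·h[3] + 5/12·h[4]
Solving the 4×4 linear system over states ≠ 0 gives exactly h = [0, 3888/1019, 4332/1019, 4980/1019, 4188/1019] (h[0] = 0 is the target).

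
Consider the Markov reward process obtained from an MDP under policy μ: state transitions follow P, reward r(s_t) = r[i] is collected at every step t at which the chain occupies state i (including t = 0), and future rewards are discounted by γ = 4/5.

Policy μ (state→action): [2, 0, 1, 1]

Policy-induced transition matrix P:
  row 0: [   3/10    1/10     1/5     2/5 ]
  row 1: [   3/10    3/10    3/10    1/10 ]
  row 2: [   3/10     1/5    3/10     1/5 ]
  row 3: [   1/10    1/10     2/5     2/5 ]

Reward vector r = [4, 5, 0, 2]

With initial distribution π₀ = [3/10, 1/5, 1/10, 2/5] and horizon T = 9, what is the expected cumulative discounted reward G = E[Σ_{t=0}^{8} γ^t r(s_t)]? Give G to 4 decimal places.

G = 10.7740

t=0: π = [0.3000, 0.2000, 0.1000, 0.4000], E[r] = 3.0000, γ^t·E[r] = 3.000000, running G = 3.000000
t=1: π = [0.2200, 0.1500, 0.3100, 0.3200], E[r] = 2.2700, γ^t·E[r] = 1.816000, running G = 4.816000
t=2: π = [0.2360, 0.1610, 0.3100, 0.2930], E[r] = 2.3350, γ^t·E[r] = 1.494400, running G = 6.310400
t=3: π = [0.2414, 0.1632, 0.3057, 0.2897], E[r] = 2.3610, γ^t·E[r] = 1.208832, running G = 7.519232
t=4: π = [0.2421, 0.1632, 0.3048, 0.2899], E[r] = 2.3641, γ^t·E[r] = 0.968331, running G = 8.487563
t=5: π = [0.2420, 0.1631, 0.3048, 0.2901], E[r] = 2.3638, γ^t·E[r] = 0.774585, running G = 9.262149
t=6: π = [0.2420, 0.1631, 0.3048, 0.2901], E[r] = 2.3637, γ^t·E[r] = 0.619622, running G = 9.881771
t=7: π = [0.2420, 0.1631, 0.3048, 0.2901], E[r] = 2.3636, γ^t·E[r] = 0.495691, running G = 10.377462
t=8: π = [0.2420, 0.1631, 0.3048, 0.2901], E[r] = 2.3636, γ^t·E[r] = 0.396552, running G = 10.774014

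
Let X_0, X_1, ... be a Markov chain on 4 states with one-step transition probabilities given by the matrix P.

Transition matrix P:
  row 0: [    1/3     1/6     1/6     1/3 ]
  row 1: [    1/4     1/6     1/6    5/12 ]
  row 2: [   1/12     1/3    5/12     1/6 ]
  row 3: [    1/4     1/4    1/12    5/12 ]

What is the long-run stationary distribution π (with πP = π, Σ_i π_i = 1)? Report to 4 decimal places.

Balance equations π_j = Σ_i π_i·P[i][j]:
  π_0 = 1/3·π_0 + 1/4·π_1 + 1/12·π_2 + 1/4·π_3
  π_1 = 1/6·π_0 + 1/6·π_1 + 1/3·π_2 + 1/4·π_3
  π_2 = 1/6·π_0 + 1/6·π_1 + 5/12·π_2 + 1/12·π_3
  normalize: π_0 + π_1 + π_2 + π_3 = 1
Solving the linear system gives exactly π = [277/1157, 262/1157, 212/1157, 406/1157].

π = [0.2394, 0.2264, 0.1832, 0.3509]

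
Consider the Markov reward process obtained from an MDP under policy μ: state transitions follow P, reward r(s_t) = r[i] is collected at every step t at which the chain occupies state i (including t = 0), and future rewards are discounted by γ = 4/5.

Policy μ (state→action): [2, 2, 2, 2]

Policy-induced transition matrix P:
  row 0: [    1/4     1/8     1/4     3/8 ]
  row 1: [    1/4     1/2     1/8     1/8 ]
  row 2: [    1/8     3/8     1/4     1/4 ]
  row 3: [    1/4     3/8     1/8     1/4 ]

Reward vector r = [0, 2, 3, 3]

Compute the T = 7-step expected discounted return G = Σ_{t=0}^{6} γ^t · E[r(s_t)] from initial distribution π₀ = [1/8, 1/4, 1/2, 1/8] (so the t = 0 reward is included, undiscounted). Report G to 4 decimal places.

t=0: π = [0.1250, 0.2500, 0.5000, 0.1250], E[r] = 2.3750, γ^t·E[r] = 2.375000, running G = 2.375000
t=1: π = [0.1875, 0.3750, 0.2031, 0.2344], E[r] = 2.0625, γ^t·E[r] = 1.650000, running G = 4.025000
t=2: π = [0.2246, 0.3750, 0.1738, 0.2266], E[r] = 1.9512, γ^t·E[r] = 1.248750, running G = 5.273750
t=3: π = [0.2283, 0.3657, 0.1748, 0.2312], E[r] = 1.9495, γ^t·E[r] = 0.998125, running G = 6.271875
t=4: π = [0.2281, 0.3636, 0.1754, 0.2328], E[r] = 1.9519, γ^t·E[r] = 0.799500, running G = 7.071375
t=5: π = [0.2281, 0.3634, 0.1754, 0.2331], E[r] = 1.9524, γ^t·E[r] = 0.639746, running G = 7.711121
t=6: π = [0.2281, 0.3634, 0.1754, 0.2331], E[r] = 1.9524, γ^t·E[r] = 0.511805, running G = 8.222927

G = 8.2229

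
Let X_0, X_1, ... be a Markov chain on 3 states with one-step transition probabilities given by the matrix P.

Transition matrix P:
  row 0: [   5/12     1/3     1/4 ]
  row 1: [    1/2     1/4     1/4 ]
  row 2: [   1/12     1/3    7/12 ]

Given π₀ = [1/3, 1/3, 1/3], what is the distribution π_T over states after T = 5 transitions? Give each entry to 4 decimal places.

t=0: π = [0.3333, 0.3333, 0.3333]
t=1: π = [0.3333, 0.3056, 0.3611]
t=2: π = [0.3218, 0.3079, 0.3704]
t=3: π = [0.3189, 0.3077, 0.3735]
t=4: π = [0.3178, 0.3077, 0.3745]
t=5: π = [0.3175, 0.3077, 0.3748]

π = [0.3175, 0.3077, 0.3748]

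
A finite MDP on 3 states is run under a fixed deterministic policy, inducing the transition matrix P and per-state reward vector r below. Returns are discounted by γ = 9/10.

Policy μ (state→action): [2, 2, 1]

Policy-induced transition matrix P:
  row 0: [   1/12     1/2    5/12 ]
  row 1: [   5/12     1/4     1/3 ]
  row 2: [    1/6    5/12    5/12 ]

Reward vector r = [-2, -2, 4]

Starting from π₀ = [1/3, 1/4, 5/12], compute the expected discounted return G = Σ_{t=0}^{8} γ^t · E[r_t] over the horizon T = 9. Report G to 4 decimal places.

G = 2.1503

t=0: π = [0.3333, 0.2500, 0.4167], E[r] = 0.5000, γ^t·E[r] = 0.500000, running G = 0.500000
t=1: π = [0.2014, 0.4028, 0.3958], E[r] = 0.3750, γ^t·E[r] = 0.337500, running G = 0.837500
t=2: π = [0.2506, 0.3663, 0.3831], E[r] = 0.2986, γ^t·E[r] = 0.241875, running G = 1.079375
t=3: π = [0.2374, 0.3765, 0.3861], E[r] = 0.3168, γ^t·E[r] = 0.230977, running G = 1.310352
t=4: π = [0.2410, 0.3737, 0.3853], E[r] = 0.3118, γ^t·E[r] = 0.204541, running G = 1.514892
t=5: π = [0.2400, 0.3745, 0.3855], E[r] = 0.3132, γ^t·E[r] = 0.184913, running G = 1.699805
t=6: π = [0.2403, 0.3743, 0.3855], E[r] = 0.3128, γ^t·E[r] = 0.166217, running G = 1.866022
t=7: π = [0.2402, 0.3743, 0.3855], E[r] = 0.3129, γ^t·E[r] = 0.149646, running G = 2.015667
t=8: π = [0.2402, 0.3743, 0.3855], E[r] = 0.3128, γ^t·E[r] = 0.134669, running G = 2.150336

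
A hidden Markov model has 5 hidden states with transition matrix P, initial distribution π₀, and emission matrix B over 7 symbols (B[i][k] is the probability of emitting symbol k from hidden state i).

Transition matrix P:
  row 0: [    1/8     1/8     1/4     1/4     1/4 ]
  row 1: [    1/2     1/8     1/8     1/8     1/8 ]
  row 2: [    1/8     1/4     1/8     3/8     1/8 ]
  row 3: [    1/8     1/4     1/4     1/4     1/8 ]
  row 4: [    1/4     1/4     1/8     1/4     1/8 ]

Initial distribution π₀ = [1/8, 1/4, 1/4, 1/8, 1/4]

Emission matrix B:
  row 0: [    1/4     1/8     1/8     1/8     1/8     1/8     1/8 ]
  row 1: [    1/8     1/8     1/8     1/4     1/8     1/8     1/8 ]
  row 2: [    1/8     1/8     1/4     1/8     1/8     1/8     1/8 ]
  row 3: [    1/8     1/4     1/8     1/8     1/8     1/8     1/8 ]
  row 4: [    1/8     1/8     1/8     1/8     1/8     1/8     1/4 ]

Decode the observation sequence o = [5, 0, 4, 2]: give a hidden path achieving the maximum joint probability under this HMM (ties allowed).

t=0: δ = [1.562e-02, 3.125e-02, 3.125e-02, 1.562e-02, 3.125e-02]  (obs o_0=5)
t=1: δ = [3.906e-03, 9.766e-04, 4.883e-04, 1.465e-03, 4.883e-04]  ψ = [1, 2, 0, 2, 0]  (obs o_1=0)
t=2: δ = [6.104e-05, 6.104e-05, 1.221e-04, 1.221e-04, 1.221e-04]  ψ = [0, 0, 0, 0, 0]  (obs o_2=4)
t=3: δ = [3.815e-06, 3.815e-06, 7.629e-06, 5.722e-06, 1.907e-06]  ψ = [1, 2, 3, 2, 0]  (obs o_3=2)
backtrack: best end state = 2; path = [1, 0, 3, 2]

path = [1, 0, 3, 2]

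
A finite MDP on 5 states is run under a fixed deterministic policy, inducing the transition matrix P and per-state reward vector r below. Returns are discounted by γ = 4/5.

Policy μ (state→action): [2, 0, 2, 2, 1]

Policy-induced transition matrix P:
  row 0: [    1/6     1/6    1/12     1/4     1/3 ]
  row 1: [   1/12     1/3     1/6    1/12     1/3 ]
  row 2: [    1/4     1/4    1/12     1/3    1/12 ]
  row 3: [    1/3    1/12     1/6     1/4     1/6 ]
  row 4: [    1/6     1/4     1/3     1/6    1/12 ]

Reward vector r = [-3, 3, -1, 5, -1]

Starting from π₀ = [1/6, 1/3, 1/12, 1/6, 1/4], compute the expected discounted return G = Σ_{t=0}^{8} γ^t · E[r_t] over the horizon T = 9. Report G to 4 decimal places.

G = 3.4238

t=0: π = [0.1667, 0.3333, 0.0833, 0.1667, 0.2500], E[r] = 1.0000, γ^t·E[r] = 1.000000, running G = 1.000000
t=1: π = [0.1736, 0.2361, 0.1875, 0.1806, 0.2222], E[r] = 0.6806, γ^t·E[r] = 0.544444, running G = 1.544444
t=2: π = [0.1927, 0.2251, 0.1736, 0.2078, 0.2008], E[r] = 0.7616, γ^t·E[r] = 0.487407, running G = 2.031852
t=3: π = [0.1970, 0.2181, 0.1696, 0.2102, 0.2051], E[r] = 0.7396, γ^t·E[r] = 0.378667, running G = 2.410519
t=4: π = [0.1977, 0.2167, 0.1703, 0.2107, 0.2046], E[r] = 0.7357, γ^t·E[r] = 0.301356, running G = 2.711875
t=5: π = [0.1979, 0.2165, 0.1701, 0.2110, 0.2045], E[r] = 0.7362, γ^t·E[r] = 0.241231, running G = 2.953106
t=6: π = [0.1980, 0.2164, 0.1701, 0.2111, 0.2045], E[r] = 0.7359, γ^t·E[r] = 0.192911, running G = 3.146017
t=7: π = [0.1980, 0.2164, 0.1701, 0.2111, 0.2045], E[r] = 0.7359, γ^t·E[r] = 0.154322, running G = 3.300340
t=8: π = [0.1980, 0.2164, 0.1701, 0.2111, 0.2045], E[r] = 0.7359, γ^t·E[r] = 0.123458, running G = 3.423797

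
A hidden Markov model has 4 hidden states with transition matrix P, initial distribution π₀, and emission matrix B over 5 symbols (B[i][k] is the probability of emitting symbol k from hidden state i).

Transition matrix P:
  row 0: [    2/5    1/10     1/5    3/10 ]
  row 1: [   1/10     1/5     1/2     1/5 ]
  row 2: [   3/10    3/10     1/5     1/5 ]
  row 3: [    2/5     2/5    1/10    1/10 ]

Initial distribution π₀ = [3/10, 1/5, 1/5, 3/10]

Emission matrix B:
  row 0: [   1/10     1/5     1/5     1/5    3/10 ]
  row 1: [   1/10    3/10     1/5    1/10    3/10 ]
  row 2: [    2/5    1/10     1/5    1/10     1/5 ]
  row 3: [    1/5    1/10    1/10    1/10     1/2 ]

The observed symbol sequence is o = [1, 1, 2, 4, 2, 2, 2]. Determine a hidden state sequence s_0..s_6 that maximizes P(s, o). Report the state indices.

path = [0, 0, 0, 3, 0, 0, 0]

t=0: δ = [6.000e-02, 6.000e-02, 2.000e-02, 3.000e-02]  (obs o_0=1)
t=1: δ = [4.800e-03, 3.600e-03, 3.000e-03, 1.800e-03]  ψ = [0, 1, 1, 0]  (obs o_1=1)
t=2: δ = [3.840e-04, 1.800e-04, 3.600e-04, 1.440e-04]  ψ = [0, 2, 1, 0]  (obs o_2=2)
t=3: δ = [4.608e-05, 3.240e-05, 1.800e-05, 5.760e-05]  ψ = [0, 2, 1, 0]  (obs o_3=4)
t=4: δ = [4.608e-06, 4.608e-06, 3.240e-06, 1.382e-06]  ψ = [3, 3, 1, 0]  (obs o_4=2)
t=5: δ = [3.686e-07, 1.944e-07, 4.608e-07, 1.382e-07]  ψ = [0, 2, 1, 0]  (obs o_5=2)
t=6: δ = [2.949e-08, 2.765e-08, 1.944e-08, 1.106e-08]  ψ = [0, 2, 1, 0]  (obs o_6=2)
backtrack: best end state = 0; path = [0, 0, 0, 3, 0, 0, 0]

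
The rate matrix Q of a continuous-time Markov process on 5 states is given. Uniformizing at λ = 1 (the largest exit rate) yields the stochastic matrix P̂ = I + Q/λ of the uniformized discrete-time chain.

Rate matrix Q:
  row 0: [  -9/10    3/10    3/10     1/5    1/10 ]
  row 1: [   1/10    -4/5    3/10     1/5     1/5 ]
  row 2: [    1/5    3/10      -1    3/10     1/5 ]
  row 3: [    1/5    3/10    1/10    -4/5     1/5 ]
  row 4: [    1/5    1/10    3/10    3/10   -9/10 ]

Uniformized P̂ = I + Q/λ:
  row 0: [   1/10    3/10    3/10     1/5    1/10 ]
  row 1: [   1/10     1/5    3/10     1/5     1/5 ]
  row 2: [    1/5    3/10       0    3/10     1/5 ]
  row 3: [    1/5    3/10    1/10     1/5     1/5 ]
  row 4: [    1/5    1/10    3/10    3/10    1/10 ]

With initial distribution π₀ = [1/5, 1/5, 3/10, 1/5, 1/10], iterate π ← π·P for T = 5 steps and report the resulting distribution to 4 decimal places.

π = [0.1598, 0.2423, 0.1944, 0.2362, 0.1673]

t=0: π = [0.2000, 0.2000, 0.3000, 0.2000, 0.1000]
t=1: π = [0.1600, 0.2600, 0.1700, 0.2400, 0.1700]
t=2: π = [0.1580, 0.2400, 0.2010, 0.2340, 0.1670]
t=3: π = [0.1602, 0.2426, 0.1929, 0.2368, 0.1675]
t=4: π = [0.1597, 0.2422, 0.1948, 0.2360, 0.1672]
t=5: π = [0.1598, 0.2423, 0.1944, 0.2362, 0.1673]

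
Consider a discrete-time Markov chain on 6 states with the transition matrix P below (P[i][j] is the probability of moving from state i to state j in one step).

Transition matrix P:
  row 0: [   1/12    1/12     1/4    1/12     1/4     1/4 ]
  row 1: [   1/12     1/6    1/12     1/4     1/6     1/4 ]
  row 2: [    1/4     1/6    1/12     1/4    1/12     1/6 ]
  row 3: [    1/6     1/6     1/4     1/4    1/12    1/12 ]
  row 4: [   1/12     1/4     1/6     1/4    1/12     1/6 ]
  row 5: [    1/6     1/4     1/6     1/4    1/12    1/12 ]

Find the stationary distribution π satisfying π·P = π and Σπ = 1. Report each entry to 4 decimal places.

π = [0.1437, 0.1783, 0.1686, 0.2260, 0.1221, 0.1612]

Balance equations π_j = Σ_i π_i·P[i][j]:
  π_0 = 1/12·π_0 + 1/12·π_1 + 1/4·π_2 + 1/6·π_3 + 1/12·π_4 + 1/6·π_5
  π_1 = 1/12·π_0 + 1/6·π_1 + 1/6·π_2 + 1/6·π_3 + 1/4·π_4 + 1/4·π_5
  π_2 = 1/4·π_0 + 1/12·π_1 + 1/12·π_2 + 1/4·π_3 + 1/6·π_4 + 1/6·π_5
  π_3 = 1/12·π_0 + 1/4·π_1 + 1/4·π_2 + 1/4·π_3 + 1/4·π_4 + 1/4·π_5
  π_4 = 1/4·π_0 + 1/6·π_1 + 1/12·π_2 + 1/12·π_3 + 1/12·π_4 + 1/12·π_5
  normalize: π_0 + π_1 + π_2 + π_3 + π_4 + π_5 = 1
Solving the linear system gives exactly π = [22479/156428, 6973/39107, 52739/312856, 70721/312856, 38213/312856, 50441/312856].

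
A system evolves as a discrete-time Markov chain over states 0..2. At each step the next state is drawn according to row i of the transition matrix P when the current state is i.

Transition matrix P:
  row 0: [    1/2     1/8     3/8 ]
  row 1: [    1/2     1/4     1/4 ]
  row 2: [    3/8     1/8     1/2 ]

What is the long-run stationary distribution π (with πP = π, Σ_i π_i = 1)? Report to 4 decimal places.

π = [0.4490, 0.1429, 0.4082]

Balance equations π_j = Σ_i π_i·P[i][j]:
  π_0 = 1/2·π_0 + 1/2·π_1 + 3/8·π_2
  π_1 = 1/8·π_0 + 1/4·π_1 + 1/8·π_2
  normalize: π_0 + π_1 + π_2 = 1
Solving the linear system gives exactly π = [22/49, 1/7, 20/49].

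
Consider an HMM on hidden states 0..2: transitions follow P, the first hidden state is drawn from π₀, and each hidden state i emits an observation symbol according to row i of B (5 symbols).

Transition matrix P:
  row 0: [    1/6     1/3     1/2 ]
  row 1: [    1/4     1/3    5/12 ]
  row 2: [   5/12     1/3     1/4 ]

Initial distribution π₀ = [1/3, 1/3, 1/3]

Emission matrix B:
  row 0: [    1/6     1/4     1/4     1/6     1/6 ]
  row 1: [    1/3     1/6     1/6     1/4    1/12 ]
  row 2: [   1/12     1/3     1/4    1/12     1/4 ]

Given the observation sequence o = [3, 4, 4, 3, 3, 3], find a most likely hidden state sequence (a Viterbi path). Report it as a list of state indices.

t=0: δ = [5.556e-02, 8.333e-02, 2.778e-02]  (obs o_0=3)
t=1: δ = [3.472e-03, 2.315e-03, 8.681e-03]  ψ = [1, 1, 1]  (obs o_1=4)
t=2: δ = [6.028e-04, 2.411e-04, 5.425e-04]  ψ = [2, 2, 2]  (obs o_2=4)
t=3: δ = [3.768e-05, 5.023e-05, 2.512e-05]  ψ = [2, 0, 0]  (obs o_3=3)
t=4: δ = [2.093e-06, 4.186e-06, 1.744e-06]  ψ = [1, 1, 1]  (obs o_4=3)
t=5: δ = [1.744e-07, 3.489e-07, 1.454e-07]  ψ = [1, 1, 1]  (obs o_5=3)
backtrack: best end state = 1; path = [1, 2, 0, 1, 1, 1]

path = [1, 2, 0, 1, 1, 1]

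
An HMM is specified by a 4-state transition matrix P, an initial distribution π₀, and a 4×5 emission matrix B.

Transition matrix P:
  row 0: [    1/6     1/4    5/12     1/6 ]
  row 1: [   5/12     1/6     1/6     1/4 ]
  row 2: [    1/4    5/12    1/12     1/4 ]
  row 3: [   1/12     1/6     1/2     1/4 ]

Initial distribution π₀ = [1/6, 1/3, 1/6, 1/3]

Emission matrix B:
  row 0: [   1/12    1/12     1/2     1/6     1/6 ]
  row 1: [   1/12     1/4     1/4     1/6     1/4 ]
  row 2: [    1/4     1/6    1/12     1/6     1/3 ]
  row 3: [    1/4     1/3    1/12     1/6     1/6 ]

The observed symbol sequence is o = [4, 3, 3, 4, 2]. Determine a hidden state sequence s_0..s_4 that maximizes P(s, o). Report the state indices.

path = [1, 0, 2, 1, 0]

t=0: δ = [2.778e-02, 8.333e-02, 5.556e-02, 5.556e-02]  (obs o_0=4)
t=1: δ = [5.787e-03, 3.858e-03, 4.630e-03, 3.472e-03]  ψ = [1, 2, 3, 1]  (obs o_1=3)
t=2: δ = [2.679e-04, 3.215e-04, 4.019e-04, 1.929e-04]  ψ = [1, 2, 0, 2]  (obs o_2=3)
t=3: δ = [2.233e-05, 4.186e-05, 3.721e-05, 1.674e-05]  ψ = [1, 2, 0, 2]  (obs o_3=4)
t=4: δ = [8.721e-06, 3.876e-06, 7.752e-07, 8.721e-07]  ψ = [1, 2, 0, 1]  (obs o_4=2)
backtrack: best end state = 0; path = [1, 0, 2, 1, 0]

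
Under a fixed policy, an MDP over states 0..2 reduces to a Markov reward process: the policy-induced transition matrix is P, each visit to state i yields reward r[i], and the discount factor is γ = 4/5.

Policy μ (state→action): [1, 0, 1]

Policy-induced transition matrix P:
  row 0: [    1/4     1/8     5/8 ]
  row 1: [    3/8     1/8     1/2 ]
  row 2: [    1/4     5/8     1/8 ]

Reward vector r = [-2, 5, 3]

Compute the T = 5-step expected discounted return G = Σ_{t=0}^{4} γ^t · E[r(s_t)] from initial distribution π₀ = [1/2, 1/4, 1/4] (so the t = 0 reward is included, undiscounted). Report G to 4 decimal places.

G = 6.1532

t=0: π = [0.5000, 0.2500, 0.2500], E[r] = 1.0000, γ^t·E[r] = 1.000000, running G = 1.000000
t=1: π = [0.2813, 0.2500, 0.4688], E[r] = 2.0938, γ^t·E[r] = 1.675000, running G = 2.675000
t=2: π = [0.2813, 0.3594, 0.3594], E[r] = 2.3125, γ^t·E[r] = 1.480000, running G = 4.155000
t=3: π = [0.2949, 0.3047, 0.4004], E[r] = 2.1348, γ^t·E[r] = 1.093000, running G = 5.248000
t=4: π = [0.2881, 0.3252, 0.3867], E[r] = 2.2100, γ^t·E[r] = 0.905200, running G = 6.153200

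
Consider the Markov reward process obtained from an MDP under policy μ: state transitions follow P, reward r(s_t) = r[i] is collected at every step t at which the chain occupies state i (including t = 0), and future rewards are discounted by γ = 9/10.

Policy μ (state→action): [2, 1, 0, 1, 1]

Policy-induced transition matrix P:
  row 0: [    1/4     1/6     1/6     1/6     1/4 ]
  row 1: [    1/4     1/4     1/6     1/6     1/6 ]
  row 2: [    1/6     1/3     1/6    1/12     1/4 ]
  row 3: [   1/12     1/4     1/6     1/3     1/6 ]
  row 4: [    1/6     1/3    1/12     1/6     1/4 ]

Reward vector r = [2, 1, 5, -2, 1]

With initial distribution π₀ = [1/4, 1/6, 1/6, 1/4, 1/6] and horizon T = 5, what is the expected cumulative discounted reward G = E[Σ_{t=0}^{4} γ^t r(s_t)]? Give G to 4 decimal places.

G = 4.9470

t=0: π = [0.2500, 0.1667, 0.1667, 0.2500, 0.1667], E[r] = 1.1667, γ^t·E[r] = 1.166667, running G = 1.166667
t=1: π = [0.1806, 0.2569, 0.1528, 0.1944, 0.2153], E[r] = 1.2083, γ^t·E[r] = 1.087500, running G = 2.254167
t=2: π = [0.1869, 0.2656, 0.1487, 0.1863, 0.2124], E[r] = 1.2228, γ^t·E[r] = 0.990469, running G = 3.244635
t=3: π = [0.1889, 0.2645, 0.1490, 0.1853, 0.2123], E[r] = 1.2287, γ^t·E[r] = 0.895746, running G = 4.140382
t=4: π = [0.1890, 0.2644, 0.1490, 0.1851, 0.2125], E[r] = 1.2295, γ^t·E[r] = 0.806654, running G = 4.947036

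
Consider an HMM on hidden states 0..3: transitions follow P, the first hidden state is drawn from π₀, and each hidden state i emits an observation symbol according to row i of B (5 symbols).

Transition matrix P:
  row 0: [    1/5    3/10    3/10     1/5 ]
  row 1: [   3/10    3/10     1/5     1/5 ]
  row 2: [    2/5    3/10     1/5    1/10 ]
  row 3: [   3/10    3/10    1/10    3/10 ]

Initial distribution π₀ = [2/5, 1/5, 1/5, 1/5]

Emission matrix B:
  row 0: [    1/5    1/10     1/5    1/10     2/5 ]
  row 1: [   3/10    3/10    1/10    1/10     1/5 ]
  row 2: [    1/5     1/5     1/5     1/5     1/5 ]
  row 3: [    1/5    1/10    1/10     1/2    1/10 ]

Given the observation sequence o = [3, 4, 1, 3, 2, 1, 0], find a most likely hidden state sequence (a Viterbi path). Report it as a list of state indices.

t=0: δ = [4.000e-02, 2.000e-02, 4.000e-02, 1.000e-01]  (obs o_0=3)
t=1: δ = [1.200e-02, 6.000e-03, 2.400e-03, 3.000e-03]  ψ = [3, 3, 0, 3]  (obs o_1=4)
t=2: δ = [2.400e-04, 1.080e-03, 7.200e-04, 2.400e-04]  ψ = [0, 0, 0, 0]  (obs o_2=1)
t=3: δ = [3.240e-05, 3.240e-05, 4.320e-05, 1.080e-04]  ψ = [1, 1, 1, 1]  (obs o_3=3)
t=4: δ = [6.480e-06, 3.240e-06, 2.160e-06, 3.240e-06]  ψ = [3, 3, 3, 3]  (obs o_4=2)
t=5: δ = [1.296e-07, 5.832e-07, 3.888e-07, 1.296e-07]  ψ = [0, 0, 0, 0]  (obs o_5=1)
t=6: δ = [3.499e-08, 5.249e-08, 2.333e-08, 2.333e-08]  ψ = [1, 1, 1, 1]  (obs o_6=0)
backtrack: best end state = 1; path = [3, 0, 1, 3, 0, 1, 1]

path = [3, 0, 1, 3, 0, 1, 1]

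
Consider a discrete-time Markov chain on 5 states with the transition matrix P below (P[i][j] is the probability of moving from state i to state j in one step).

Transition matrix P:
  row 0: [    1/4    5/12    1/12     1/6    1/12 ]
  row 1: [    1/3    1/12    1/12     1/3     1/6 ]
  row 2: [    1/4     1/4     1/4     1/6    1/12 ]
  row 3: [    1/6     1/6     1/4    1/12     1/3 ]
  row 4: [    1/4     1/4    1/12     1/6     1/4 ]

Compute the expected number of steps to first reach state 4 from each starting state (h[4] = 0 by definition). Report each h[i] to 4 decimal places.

First-step conditioning: h[4] = 0; for i ≠ 4, h[i] = 1 + Σ_k P[i][k]·h[k].
  h[0] = 1 + 1/4·h[0] + 5/12·h[1] + 1/12·h[2] + 1/6·h[3]
  h[1] = 1 + 1/3·h[0] + 1/12·h[1] + 1/12·h[2] + 1/3·h[3]
  h[2] = 1 + 1/4·h[0] + 1/4·h[1] + 1/4·h[2] + 1/6·h[3]
  h[3] = 1 + 1/6·h[0] + 1/6·h[1] + 1/4·h[2] + 1/12·h[3]
Solving the 4×4 linear system over states ≠ 4 gives exactly h = [1611/247, 2937/494, 3279/494, 2553/494, 0] (h[4] = 0 is the target).

h = [6.5223, 5.9453, 6.6377, 5.1680, 0.0000]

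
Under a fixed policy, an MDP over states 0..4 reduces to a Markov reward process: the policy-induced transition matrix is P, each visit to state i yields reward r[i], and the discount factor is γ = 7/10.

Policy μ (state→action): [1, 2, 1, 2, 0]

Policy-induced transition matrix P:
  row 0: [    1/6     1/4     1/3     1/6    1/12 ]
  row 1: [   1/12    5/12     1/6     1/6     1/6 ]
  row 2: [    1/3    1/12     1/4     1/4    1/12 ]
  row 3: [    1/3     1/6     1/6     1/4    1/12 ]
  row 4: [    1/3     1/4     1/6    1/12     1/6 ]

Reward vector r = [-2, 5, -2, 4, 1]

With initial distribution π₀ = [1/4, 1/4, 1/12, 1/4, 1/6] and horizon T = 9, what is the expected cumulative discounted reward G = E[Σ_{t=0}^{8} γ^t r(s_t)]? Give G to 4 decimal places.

t=0: π = [0.2500, 0.2500, 0.0833, 0.2500, 0.1667], E[r] = 1.7500, γ^t·E[r] = 1.750000, running G = 1.750000
t=1: π = [0.2292, 0.2569, 0.2153, 0.1806, 0.1181], E[r] = 1.2361, γ^t·E[r] = 0.865278, running G = 2.615278
t=2: π = [0.2309, 0.2419, 0.2228, 0.1898, 0.1146], E[r] = 1.1759, γ^t·E[r] = 0.576204, running G = 3.191481
t=3: π = [0.2344, 0.2374, 0.2237, 0.1915, 0.1130], E[r] = 1.1497, γ^t·E[r] = 0.394344, running G = 3.585826
t=4: π = [0.2349, 0.2363, 0.2244, 0.1918, 0.1125], E[r] = 1.1429, γ^t·E[r] = 0.274411, running G = 3.860237
t=5: π = [0.2351, 0.2360, 0.2245, 0.1920, 0.1124], E[r] = 1.1411, γ^t·E[r] = 0.191781, running G = 4.052018
t=6: π = [0.2351, 0.2359, 0.2246, 0.1920, 0.1124], E[r] = 1.1406, γ^t·E[r] = 0.134186, running G = 4.186204
t=7: π = [0.2352, 0.2359, 0.2246, 0.1920, 0.1124], E[r] = 1.1404, γ^t·E[r] = 0.093918, running G = 4.280122
t=8: π = [0.2352, 0.2359, 0.2246, 0.1920, 0.1124], E[r] = 1.1404, γ^t·E[r] = 0.065740, running G = 4.345862

G = 4.3459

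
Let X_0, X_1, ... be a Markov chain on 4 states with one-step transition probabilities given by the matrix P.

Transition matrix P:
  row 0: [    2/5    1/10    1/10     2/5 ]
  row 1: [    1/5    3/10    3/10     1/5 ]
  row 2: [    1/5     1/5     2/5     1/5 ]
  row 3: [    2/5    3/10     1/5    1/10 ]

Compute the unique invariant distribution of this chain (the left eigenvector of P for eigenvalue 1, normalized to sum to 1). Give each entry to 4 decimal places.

Balance equations π_j = Σ_i π_i·P[i][j]:
  π_0 = 2/5·π_0 + 1/5·π_1 + 1/5·π_2 + 2/5·π_3
  π_1 = 1/10·π_0 + 3/10·π_1 + 1/5·π_2 + 3/10·π_3
  π_2 = 1/10·π_0 + 3/10·π_1 + 2/5·π_2 + 1/5·π_3
  normalize: π_0 + π_1 + π_2 + π_3 = 1
Solving the linear system gives exactly π = [13/42, 3/14, 5/21, 5/21].

π = [0.3095, 0.2143, 0.2381, 0.2381]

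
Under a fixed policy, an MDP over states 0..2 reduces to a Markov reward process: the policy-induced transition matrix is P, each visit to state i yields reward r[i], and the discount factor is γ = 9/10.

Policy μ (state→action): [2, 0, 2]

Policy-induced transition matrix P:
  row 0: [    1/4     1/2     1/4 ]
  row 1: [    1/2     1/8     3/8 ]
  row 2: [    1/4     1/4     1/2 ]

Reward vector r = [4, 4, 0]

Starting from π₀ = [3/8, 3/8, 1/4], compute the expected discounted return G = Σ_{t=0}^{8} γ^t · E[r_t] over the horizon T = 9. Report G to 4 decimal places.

G = 15.7669

t=0: π = [0.3750, 0.3750, 0.2500], E[r] = 3.0000, γ^t·E[r] = 3.000000, running G = 3.000000
t=1: π = [0.3438, 0.2969, 0.3594], E[r] = 2.5625, γ^t·E[r] = 2.306250, running G = 5.306250
t=2: π = [0.3242, 0.2988, 0.3770], E[r] = 2.4922, γ^t·E[r] = 2.018672, running G = 7.324922
t=3: π = [0.3247, 0.2937, 0.3816], E[r] = 2.4736, γ^t·E[r] = 1.803278, running G = 9.128200
t=4: π = [0.3234, 0.2945, 0.3821], E[r] = 2.4716, γ^t·E[r] = 1.621589, running G = 10.749789
t=5: π = [0.3236, 0.2940, 0.3823], E[r] = 2.4707, γ^t·E[r] = 1.458898, running G = 12.208688
t=6: π = [0.3235, 0.2941, 0.3823], E[r] = 2.4706, γ^t·E[r] = 1.312999, running G = 13.521687
t=7: π = [0.3235, 0.2941, 0.3824], E[r] = 2.4706, γ^t·E[r] = 1.181674, running G = 14.703361
t=8: π = [0.3235, 0.2941, 0.3824], E[r] = 2.4706, γ^t·E[r] = 1.063509, running G = 15.766869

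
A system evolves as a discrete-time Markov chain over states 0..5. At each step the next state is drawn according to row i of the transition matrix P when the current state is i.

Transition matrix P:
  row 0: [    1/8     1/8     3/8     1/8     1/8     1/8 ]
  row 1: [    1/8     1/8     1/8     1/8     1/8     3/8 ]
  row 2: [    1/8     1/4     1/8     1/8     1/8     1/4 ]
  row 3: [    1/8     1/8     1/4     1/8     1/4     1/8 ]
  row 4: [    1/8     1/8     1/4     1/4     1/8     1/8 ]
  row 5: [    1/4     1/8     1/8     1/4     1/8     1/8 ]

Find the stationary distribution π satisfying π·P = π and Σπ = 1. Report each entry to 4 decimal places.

π = [0.1485, 0.1501, 0.2012, 0.1667, 0.1458, 0.1877]

Balance equations π_j = Σ_i π_i·P[i][j]:
  π_0 = 1/8·π_0 + 1/8·π_1 + 1/8·π_2 + 1/8·π_3 + 1/8·π_4 + 1/4·π_5
  π_1 = 1/8·π_0 + 1/8·π_1 + 1/4·π_2 + 1/8·π_3 + 1/8·π_4 + 1/8·π_5
  π_2 = 3/8·π_0 + 1/8·π_1 + 1/8·π_2 + 1/4·π_3 + 1/4·π_4 + 1/8·π_5
  π_3 = 1/8·π_0 + 1/8·π_1 + 1/8·π_2 + 1/8·π_3 + 1/4·π_4 + 1/4·π_5
  π_4 = 1/8·π_0 + 1/8·π_1 + 1/8·π_2 + 1/4·π_3 + 1/8·π_4 + 1/8·π_5
  normalize: π_0 + π_1 + π_2 + π_3 + π_4 + π_5 = 1
Solving the linear system gives exactly π = [352/2371, 356/2371, 477/2371, 3557/21339, 3112/21339, 445/2371].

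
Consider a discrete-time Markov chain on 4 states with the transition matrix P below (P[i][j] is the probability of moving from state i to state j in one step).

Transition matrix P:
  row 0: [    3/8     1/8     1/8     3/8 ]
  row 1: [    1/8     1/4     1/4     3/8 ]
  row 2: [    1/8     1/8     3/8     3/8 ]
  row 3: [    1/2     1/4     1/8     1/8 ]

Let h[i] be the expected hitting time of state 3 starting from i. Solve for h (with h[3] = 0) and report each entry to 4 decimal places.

First-step conditioning: h[3] = 0; for i ≠ 3, h[i] = 1 + Σ_k P[i][k]·h[k].
  h[0] = 1 + 3/8·h[0] + 1/8·h[1] + 1/8·h[2]
  h[1] = 1 + 1/8·h[0] + 1/4·h[1] + 1/4·h[2]
  h[2] = 1 + 1/8·h[0] + 1/8·h[1] + 3/8·h[2]
Solving the 3×3 linear system over states ≠ 3 gives exactly h = [8/3, 8/3, 8/3, 0] (h[3] = 0 is the target).

h = [2.6667, 2.6667, 2.6667, 0.0000]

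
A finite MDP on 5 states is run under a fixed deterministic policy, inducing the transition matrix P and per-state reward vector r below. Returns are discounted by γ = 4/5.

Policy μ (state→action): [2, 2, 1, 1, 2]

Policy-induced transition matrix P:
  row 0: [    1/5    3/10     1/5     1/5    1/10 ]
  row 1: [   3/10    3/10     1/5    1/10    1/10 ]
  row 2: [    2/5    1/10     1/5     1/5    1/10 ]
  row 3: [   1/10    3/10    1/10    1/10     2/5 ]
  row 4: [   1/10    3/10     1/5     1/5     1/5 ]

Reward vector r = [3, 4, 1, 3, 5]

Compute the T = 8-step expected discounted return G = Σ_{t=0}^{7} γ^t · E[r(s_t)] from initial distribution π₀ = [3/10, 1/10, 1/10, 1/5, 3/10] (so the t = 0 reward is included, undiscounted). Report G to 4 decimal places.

t=0: π = [0.3000, 0.1000, 0.1000, 0.2000, 0.3000], E[r] = 3.5000, γ^t·E[r] = 3.500000, running G = 3.500000
t=1: π = [0.1800, 0.2800, 0.1800, 0.1700, 0.1900], E[r] = 3.3000, γ^t·E[r] = 2.640000, running G = 6.140000
t=2: π = [0.2280, 0.2640, 0.1830, 0.1550, 0.1700], E[r] = 3.2380, γ^t·E[r] = 2.072320, running G = 8.212320
t=3: π = [0.2305, 0.2634, 0.1845, 0.1581, 0.1635], E[r] = 3.2214, γ^t·E[r] = 1.649357, running G = 9.861677
t=4: π = [0.2311, 0.2631, 0.1842, 0.1579, 0.1638], E[r] = 3.2223, γ^t·E[r] = 1.319846, running G = 11.181523
t=5: π = [0.2310, 0.2632, 0.1842, 0.1579, 0.1637], E[r] = 3.2222, γ^t·E[r] = 1.055850, running G = 12.237373
t=6: π = [0.2310, 0.2632, 0.1842, 0.1579, 0.1637], E[r] = 3.2222, γ^t·E[r] = 0.844688, running G = 13.082060
t=7: π = [0.2310, 0.2632, 0.1842, 0.1579, 0.1637], E[r] = 3.2222, γ^t·E[r] = 0.675749, running G = 13.757809

G = 13.7578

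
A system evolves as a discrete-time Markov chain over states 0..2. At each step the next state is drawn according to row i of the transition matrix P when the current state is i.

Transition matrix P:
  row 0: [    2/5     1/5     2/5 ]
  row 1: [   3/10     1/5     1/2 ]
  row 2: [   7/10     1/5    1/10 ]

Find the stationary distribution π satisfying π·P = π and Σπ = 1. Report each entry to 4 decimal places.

π = [0.4769, 0.2000, 0.3231]

Balance equations π_j = Σ_i π_i·P[i][j]:
  π_0 = 2/5·π_0 + 3/10·π_1 + 7/10·π_2
  π_1 = 1/5·π_0 + 1/5·π_1 + 1/5·π_2
  normalize: π_0 + π_1 + π_2 = 1
Solving the linear system gives exactly π = [31/65, 1/5, 21/65].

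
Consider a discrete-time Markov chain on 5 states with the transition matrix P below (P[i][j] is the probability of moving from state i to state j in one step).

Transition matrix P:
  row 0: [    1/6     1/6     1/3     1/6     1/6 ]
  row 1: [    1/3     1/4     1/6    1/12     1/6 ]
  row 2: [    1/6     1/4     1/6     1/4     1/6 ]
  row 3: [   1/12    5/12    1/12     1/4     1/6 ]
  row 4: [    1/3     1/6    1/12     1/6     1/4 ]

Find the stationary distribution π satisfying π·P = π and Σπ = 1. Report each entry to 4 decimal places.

π = [0.2233, 0.2455, 0.1741, 0.1753, 0.1818]

Balance equations π_j = Σ_i π_i·P[i][j]:
  π_0 = 1/6·π_0 + 1/3·π_1 + 1/6·π_2 + 1/12·π_3 + 1/3·π_4
  π_1 = 1/6·π_0 + 1/4·π_1 + 1/4·π_2 + 5/12·π_3 + 1/6·π_4
  π_2 = 1/3·π_0 + 1/6·π_1 + 1/6·π_2 + 1/12·π_3 + 1/12·π_4
  π_3 = 1/6·π_0 + 1/12·π_1 + 1/4·π_2 + 1/4·π_3 + 1/6·π_4
  normalize: π_0 + π_1 + π_2 + π_3 + π_4 = 1
Solving the linear system gives exactly π = [2203/9867, 2422/9867, 1718/9867, 1730/9867, 2/11].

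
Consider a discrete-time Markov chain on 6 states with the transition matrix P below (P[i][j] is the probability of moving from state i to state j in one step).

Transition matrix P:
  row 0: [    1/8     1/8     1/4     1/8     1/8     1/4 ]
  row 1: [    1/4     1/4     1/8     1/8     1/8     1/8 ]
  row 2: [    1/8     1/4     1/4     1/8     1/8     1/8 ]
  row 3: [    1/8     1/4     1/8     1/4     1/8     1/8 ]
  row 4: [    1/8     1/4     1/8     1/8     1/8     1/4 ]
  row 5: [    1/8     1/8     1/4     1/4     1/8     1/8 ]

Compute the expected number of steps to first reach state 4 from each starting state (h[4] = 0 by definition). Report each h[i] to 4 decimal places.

h = [8.0000, 8.0000, 8.0000, 8.0000, 0.0000, 8.0000]

First-step conditioning: h[4] = 0; for i ≠ 4, h[i] = 1 + Σ_k P[i][k]·h[k].
  h[0] = 1 + 1/8·h[0] + 1/8·h[1] + 1/4·h[2] + 1/8·h[3] + 1/4·h[5]
  h[1] = 1 + 1/4·h[0] + 1/4·h[1] + 1/8·h[2] + 1/8·h[3] + 1/8·h[5]
  h[2] = 1 + 1/8·h[0] + 1/4·h[1] + 1/4·h[2] + 1/8·h[3] + 1/8·h[5]
  h[3] = 1 + 1/8·h[0] + 1/4·h[1] + 1/8·h[2] + 1/4·h[3] + 1/8·h[5]
  h[5] = 1 + 1/8·h[0] + 1/8·h[1] + 1/4·h[2] + 1/4·h[3] + 1/8·h[5]
Solving the 5×5 linear system over states ≠ 4 gives exactly h = [8, 8, 8, 8, 0, 8] (h[4] = 0 is the target).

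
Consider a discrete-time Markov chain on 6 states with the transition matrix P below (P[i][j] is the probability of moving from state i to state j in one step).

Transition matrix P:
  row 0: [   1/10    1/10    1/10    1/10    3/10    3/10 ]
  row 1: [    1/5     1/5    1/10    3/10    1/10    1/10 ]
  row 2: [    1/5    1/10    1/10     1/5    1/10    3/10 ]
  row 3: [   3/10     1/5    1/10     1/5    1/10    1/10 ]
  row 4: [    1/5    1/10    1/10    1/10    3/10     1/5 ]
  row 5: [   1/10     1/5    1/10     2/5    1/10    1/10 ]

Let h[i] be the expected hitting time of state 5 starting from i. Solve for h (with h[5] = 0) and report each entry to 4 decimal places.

h = [4.5071, 5.6367, 4.5196, 5.5340, 4.9578, 0.0000]

First-step conditioning: h[5] = 0; for i ≠ 5, h[i] = 1 + Σ_k P[i][k]·h[k].
  h[0] = 1 + 1/10·h[0] + 1/10·h[1] + 1/10·h[2] + 1/10·h[3] + 3/10·h[4]
  h[1] = 1 + 1/5·h[0] + 1/5·h[1] + 1/10·h[2] + 3/10·h[3] + 1/10·h[4]
  h[2] = 1 + 1/5·h[0] + 1/10·h[1] + 1/10·h[2] + 1/5·h[3] + 1/10·h[4]
  h[3] = 1 + 3/10·h[0] + 1/5·h[1] + 1/10·h[2] + 1/5·h[3] + 1/10·h[4]
  h[4] = 1 + 1/5·h[0] + 1/10·h[1] + 1/10·h[2] + 1/10·h[3] + 3/10·h[4]
Solving the 5×5 linear system over states ≠ 5 gives exactly h = [9875/2191, 12350/2191, 19805/4382, 12125/2191, 21725/4382, 0] (h[5] = 0 is the target).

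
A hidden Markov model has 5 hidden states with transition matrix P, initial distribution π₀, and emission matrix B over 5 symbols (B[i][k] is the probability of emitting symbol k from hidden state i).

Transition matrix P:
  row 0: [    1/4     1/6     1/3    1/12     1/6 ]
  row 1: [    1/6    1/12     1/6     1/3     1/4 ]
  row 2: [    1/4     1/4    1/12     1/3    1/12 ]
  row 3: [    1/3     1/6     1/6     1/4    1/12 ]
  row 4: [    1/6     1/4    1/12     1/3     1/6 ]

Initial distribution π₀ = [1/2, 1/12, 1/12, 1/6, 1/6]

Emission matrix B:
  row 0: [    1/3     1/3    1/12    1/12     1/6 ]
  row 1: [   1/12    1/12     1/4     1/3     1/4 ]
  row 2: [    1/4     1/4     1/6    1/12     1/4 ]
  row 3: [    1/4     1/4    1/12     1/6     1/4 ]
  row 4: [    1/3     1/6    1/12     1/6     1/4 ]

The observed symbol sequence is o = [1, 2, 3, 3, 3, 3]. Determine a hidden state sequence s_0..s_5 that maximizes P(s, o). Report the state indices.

path = [0, 2, 1, 4, 1, 3]

t=0: δ = [1.667e-01, 6.944e-03, 2.083e-02, 4.167e-02, 2.778e-02]  (obs o_0=1)
t=1: δ = [3.472e-03, 6.944e-03, 9.259e-03, 1.157e-03, 2.315e-03]  ψ = [0, 0, 0, 0, 0]  (obs o_1=2)
t=2: δ = [1.929e-04, 7.716e-04, 9.645e-05, 5.144e-04, 2.894e-04]  ψ = [2, 2, 0, 2, 1]  (obs o_2=3)
t=3: δ = [1.429e-05, 2.858e-05, 1.072e-05, 4.287e-05, 3.215e-05]  ψ = [3, 3, 1, 1, 1]  (obs o_3=3)
t=4: δ = [1.191e-06, 2.679e-06, 5.954e-07, 1.786e-06, 1.191e-06]  ψ = [3, 4, 3, 3, 1]  (obs o_4=3)
t=5: δ = [4.961e-08, 9.923e-08, 3.721e-08, 1.488e-07, 1.116e-07]  ψ = [3, 3, 1, 1, 1]  (obs o_5=3)
backtrack: best end state = 3; path = [0, 2, 1, 4, 1, 3]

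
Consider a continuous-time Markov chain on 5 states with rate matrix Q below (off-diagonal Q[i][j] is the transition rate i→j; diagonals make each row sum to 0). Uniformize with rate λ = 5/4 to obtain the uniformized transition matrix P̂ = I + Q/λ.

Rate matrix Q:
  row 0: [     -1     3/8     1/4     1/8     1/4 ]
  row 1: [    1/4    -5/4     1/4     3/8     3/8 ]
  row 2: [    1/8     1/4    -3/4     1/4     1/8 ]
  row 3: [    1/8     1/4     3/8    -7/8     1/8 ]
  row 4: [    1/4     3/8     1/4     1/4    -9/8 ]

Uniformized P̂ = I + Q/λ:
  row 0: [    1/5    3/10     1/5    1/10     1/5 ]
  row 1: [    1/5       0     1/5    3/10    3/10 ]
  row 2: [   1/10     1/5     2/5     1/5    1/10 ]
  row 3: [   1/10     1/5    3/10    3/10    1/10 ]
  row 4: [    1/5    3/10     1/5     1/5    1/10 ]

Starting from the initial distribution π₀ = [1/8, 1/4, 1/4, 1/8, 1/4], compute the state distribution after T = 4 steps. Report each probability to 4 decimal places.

π = [0.1496, 0.1921, 0.2782, 0.2268, 0.1533]

t=0: π = [0.1250, 0.2500, 0.2500, 0.1250, 0.2500]
t=1: π = [0.1625, 0.1875, 0.2625, 0.2250, 0.1625]
t=2: π = [0.1513, 0.1950, 0.2750, 0.2250, 0.1538]
t=3: π = [0.1500, 0.1915, 0.2775, 0.2269, 0.1541]
t=4: π = [0.1496, 0.1921, 0.2782, 0.2268, 0.1533]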